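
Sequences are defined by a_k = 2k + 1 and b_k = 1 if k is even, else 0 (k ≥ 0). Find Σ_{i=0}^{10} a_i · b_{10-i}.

66

The convolution is the t^10 coefficient of A(t)B(t).
Σ = 1·1 + 3·0 + 5·1 + 7·0 + 9·1 + 11·0 + 13·1 + 15·0 + 17·1 + 19·0 + 21·1 = 66.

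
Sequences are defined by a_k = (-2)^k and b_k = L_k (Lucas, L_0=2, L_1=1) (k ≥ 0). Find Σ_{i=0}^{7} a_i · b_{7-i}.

-243

This is [x^7] in the product of the two ordinary generating functions.
Σ = 1·29 − 2·18 + 4·11 − 8·7 + 16·4 − 32·3 + 64·1 − 128·2 = -243.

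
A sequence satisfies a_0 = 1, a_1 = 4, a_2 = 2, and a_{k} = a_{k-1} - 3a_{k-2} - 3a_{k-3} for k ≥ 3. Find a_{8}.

-187

The ordinary generating function has denominator 1 - x + 3x^2 + 3x^3.
Iterating the recurrence: a_0,…,a_{8} = 1, 4, 2, -13, -31, 2, 134, 221, -187.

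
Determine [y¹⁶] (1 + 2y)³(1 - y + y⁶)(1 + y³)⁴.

16

(1 + 2y)³ has coefficients 1,6,12,8 for degrees 0…3.
(1 - y + y⁶) has coefficients 1,-1,0,0,0,0,1,0,0,0,0,0,0,0,0,0,0 for degrees 0…16.
Finally multiplying by (1 + y³)⁴, the product of all factors after the first has coefficients 1,-1,0,4,-4,0,7,-6,0,8,-4,0,7,-1,0,4,0 for degrees 0…16.
[y¹⁶] = 1·0 + 6·4 + 12·0 + 8·(-1) = 16.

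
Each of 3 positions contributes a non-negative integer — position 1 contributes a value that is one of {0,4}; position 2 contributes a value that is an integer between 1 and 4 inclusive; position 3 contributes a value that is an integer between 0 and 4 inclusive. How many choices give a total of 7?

5

The generating function for the choices is (1 + t^4)·(t + t^2 + t^3 + t^4)·(1 + t + t^2 + t^3 + t^4); the count is [t^7].
(1 + t^4) has coefficients 1,0,0,0,1 for degrees 0…4.
(t + t^2 + t^3 + t^4) has coefficients 0,1,1,1,1,0,0,0 for degrees 0…7.
Finally multiplying by (1 + t + t^2 + t^3 + t^4), the product of all factors after the first has coefficients 0,1,2,3,4,4,3,2 for degrees 0…7.
[t^7] = 1·2 + 1·3 = 5.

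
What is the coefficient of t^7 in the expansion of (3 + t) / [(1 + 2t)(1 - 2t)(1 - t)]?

Partial fractions give a closed form: a_n = (5/6)·(-2)^n + (7/2)·2^n + (-4/3)·1^n.
At n = 7: a_7 = 340.

340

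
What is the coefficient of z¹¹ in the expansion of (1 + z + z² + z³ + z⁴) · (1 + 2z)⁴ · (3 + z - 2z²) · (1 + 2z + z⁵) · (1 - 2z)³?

-1324

(1 + z + z² + z³ + z⁴) has coefficients 1,1,1,1,1 for degrees 0…4.
(1 + 2z)⁴ has coefficients 1,8,24,32,16,0,0,0,0,0,0,0 for degrees 0…11.
Multiplying by (3 + z - 2z²) gives running coefficients 3,25,78,104,32,-48,-32,0,0,0,0,0 for degrees 0…11.
Multiplying by (1 + 2z + z⁵) gives running coefficients 3,31,128,260,240,19,-103,14,104,32,-48,-32 for degrees 0…11.
Finally multiplying by (1 - 2z)³, the product of all factors after the first has coefficients 3,13,-22,-160,-32,675,583,-1060,-1368,400,896,-192 for degrees 0…11.
[z¹¹] = 1·(-192) + 1·896 + 1·400 + 1·(-1368) + 1·(-1060) = -1324.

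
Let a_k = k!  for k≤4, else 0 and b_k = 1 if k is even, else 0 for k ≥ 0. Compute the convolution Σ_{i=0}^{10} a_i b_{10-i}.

This is [x^10] in the product of the two ordinary generating functions.
Σ = 1·1 + 1·0 + 2·1 + 6·0 + 24·1 + 0·0 + 0·1 + 0·0 + 0·1 + 0·0 + 0·1 = 27.

27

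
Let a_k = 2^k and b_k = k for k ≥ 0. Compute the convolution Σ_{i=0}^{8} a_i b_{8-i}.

502

The convolution is the t^8 coefficient of A(t)B(t).
Σ = 1·8 + 2·7 + 4·6 + 8·5 + 16·4 + 32·3 + 64·2 + 128·1 + 256·0 = 502.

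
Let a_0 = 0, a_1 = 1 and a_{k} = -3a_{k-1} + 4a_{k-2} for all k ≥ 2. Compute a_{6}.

The ordinary generating function has denominator 1 + 3x - 4x^2.
Iterating the recurrence: a_0,…,a_{6} = 0, 1, -3, 13, -51, 205, -819.

-819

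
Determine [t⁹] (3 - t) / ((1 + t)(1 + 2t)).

-3580

Partial fractions give a closed form: a_n = (-4)·(-1)^n + (7)·(-2)^n.
At n = 9: a_9 = -3580.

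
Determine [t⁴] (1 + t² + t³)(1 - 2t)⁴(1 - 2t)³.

(1 + t² + t³) has coefficients 1,0,1,1 for degrees 0…3.
(1 - 2t)⁴ has coefficients 1,-8,24,-32,16 for degrees 0…4.
Finally multiplying by (1 - 2t)³, the product of all factors after the first has coefficients 1,-14,84,-280,560 for degrees 0…4.
[t⁴] = 1·560 + 1·84 + 1·(-14) = 630.

630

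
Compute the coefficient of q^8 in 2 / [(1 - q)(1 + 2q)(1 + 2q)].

3186

The denominator gives the recurrence a_n = −3a_(n−1) + 4a_(n−3) for n ≥ 3; the numerator fixes a_0 = 2, a_1 = -6, a_2 = 18.
Iterating: 2, -6, 18, -46, 114, -270, 626, -1422, 3186, so a_8 = 3186.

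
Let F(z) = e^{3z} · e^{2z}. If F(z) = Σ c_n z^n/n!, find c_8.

The EGF product rule gives c_8 = Σ_{k_1+k_2=8} C(8; k_1,k_2) · ∏ g_i(k_i), where e^{3z} gives (3)^k; e^{2z} gives (2)^k.
g_1(k) for k = 0…8: 1, 3, 9, 27, 81, 243, 729, 2187, 6561.
g_2(k) for k = 0…8: 1, 2, 4, 8, 16, 32, 64, 128, 256.
c_8 = Σ_k C(8,k)·g_1(k)·g_2(8−k) = 1·1·256 + 8·3·128 + 28·9·64 + 56·27·32 + 70·81·16 + 56·243·8 + 28·729·4 + 8·2187·2 + 1·6561·1 = 256 + 3072 + 16128 + 48384 + 90720 + 108864 + 81648 + 34992 + 6561 = 390625.

390625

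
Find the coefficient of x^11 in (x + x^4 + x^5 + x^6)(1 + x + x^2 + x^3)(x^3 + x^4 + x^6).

(x + x^4 + x^5 + x^6) has coefficients 0,1,0,0,1,1,1 for degrees 0…6.
(1 + x + x^2 + x^3) has coefficients 1,1,1,1,0,0,0,0,0,0,0,0 for degrees 0…11.
Finally multiplying by (x^3 + x^4 + x^6), the product of all factors after the first has coefficients 0,0,0,1,2,2,3,2,1,1,0,0 for degrees 0…11.
[x^11] = 1·0 + 1·2 + 1·3 + 1·2 = 7.

7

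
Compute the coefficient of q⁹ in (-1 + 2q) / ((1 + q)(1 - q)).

The denominator gives the recurrence a_n = a_(n−2) for n ≥ 3; the numerator fixes a_0 = -1, a_1 = 2, a_2 = -1.
Iterating: -1, 2, -1, 2, -1, 2, -1, 2, -1, 2, so a_9 = 2.

2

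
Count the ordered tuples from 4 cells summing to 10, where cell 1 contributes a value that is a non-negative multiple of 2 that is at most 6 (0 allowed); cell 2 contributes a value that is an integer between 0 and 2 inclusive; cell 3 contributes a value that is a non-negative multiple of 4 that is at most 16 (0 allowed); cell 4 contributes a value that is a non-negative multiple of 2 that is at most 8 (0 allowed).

The generating function for the choices is (1 + x^2 + x^4 + x^6)·(1 + x + x^2)·(1 + x^4 + x^8 + x^12 + x^16)·(1 + x^2 + x^4 + x^6 + x^8); the count is [x^10].
(1 + x^2 + x^4 + x^6) has coefficients 1,0,1,0,1,0,1 for degrees 0…6.
(1 + x + x^2) has coefficients 1,1,1,0,0,0,0,0,0,0,0 for degrees 0…10.
Multiplying by (1 + x^4 + x^8 + x^12 + x^16) gives running coefficients 1,1,1,0,1,1,1,0,1,1,1 for degrees 0…10.
Finally multiplying by (1 + x^2 + x^4 + x^6 + x^8), the product of all factors after the first has coefficients 1,1,2,1,3,2,4,2,5,3,5 for degrees 0…10.
[x^10] = 1·5 + 1·5 + 1·4 + 1·3 = 17.

17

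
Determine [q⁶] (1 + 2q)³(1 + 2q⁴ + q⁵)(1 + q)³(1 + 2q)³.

1733

(1 + 2q)³ has coefficients 1,6,12,8 for degrees 0…3.
(1 + 2q⁴ + q⁵) has coefficients 1,0,0,0,2,1,0 for degrees 0…6.
Multiplying by (1 + q)³ gives running coefficients 1,3,3,1,2,7,9 for degrees 0…6.
Finally multiplying by (1 + 2q)³, the product of all factors after the first has coefficients 1,9,33,63,68,55,83 for degrees 0…6.
[q⁶] = 1·83 + 6·55 + 12·68 + 8·63 = 1733.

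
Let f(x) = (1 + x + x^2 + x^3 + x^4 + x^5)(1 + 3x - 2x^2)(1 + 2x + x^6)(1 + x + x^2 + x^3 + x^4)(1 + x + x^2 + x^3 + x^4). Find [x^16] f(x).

13

(1 + x + x^2 + x^3 + x^4 + x^5) has coefficients 1,1,1,1,1,1 for degrees 0…5.
(1 + 3x - 2x^2) has coefficients 1,3,-2,0,0,0,0,0,0,0,0,0,0,0,0,0,0 for degrees 0…16.
Multiplying by (1 + 2x + x^6) gives running coefficients 1,5,4,-4,0,0,1,3,-2,0,0,0,0,0,0,0,0 for degrees 0…16.
Multiplying by (1 + x + x^2 + x^3 + x^4) gives running coefficients 1,6,10,6,6,5,1,0,2,2,2,1,-2,0,0,0,0 for degrees 0…16.
Finally multiplying by (1 + x + x^2 + x^3 + x^4), the product of all factors after the first has coefficients 1,7,17,23,29,33,28,18,14,10,7,7,5,3,1,-1,-2 for degrees 0…16.
[x^16] = 1·(-2) + 1·(-1) + 1·1 + 1·3 + 1·5 + 1·7 = 13.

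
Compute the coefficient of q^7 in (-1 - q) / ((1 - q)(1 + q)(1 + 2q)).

Partial fractions give a closed form: a_n = (-1/3)·1^n + (-2/3)·(-2)^n.
At n = 7: a_7 = 85.

85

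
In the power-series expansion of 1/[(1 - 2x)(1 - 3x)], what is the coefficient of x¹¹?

The denominator gives the recurrence a_n = 5a_(n−1) − 6a_(n−2) for n ≥ 2; the numerator fixes a_0 = 1, a_1 = 5.
Iterating: 1, 5, 19, 65, 211, 665, 2059, 6305, 19171, 58025, 175099, 527345, so a_11 = 527345.

527345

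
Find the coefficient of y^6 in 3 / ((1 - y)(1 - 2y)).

381

Partial fractions give a closed form: a_n = (-3)·1^n + (6)·2^n.
At n = 6: a_6 = 381.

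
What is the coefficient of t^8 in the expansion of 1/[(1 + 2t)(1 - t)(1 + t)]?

341

The denominator gives the recurrence a_n = −2a_(n−1) + a_(n−2) + 2a_(n−3) for n ≥ 3; the numerator fixes a_0 = 1, a_1 = -2, a_2 = 5.
Iterating: 1, -2, 5, -10, 21, -42, 85, -170, 341, so a_8 = 341.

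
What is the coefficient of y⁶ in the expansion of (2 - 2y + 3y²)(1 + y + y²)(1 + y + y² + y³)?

4

(2 - 2y + 3y²) has coefficients 2,-2,3 for degrees 0…2.
(1 + y + y²) has coefficients 1,1,1,0,0,0,0 for degrees 0…6.
Finally multiplying by (1 + y + y² + y³), the product of all factors after the first has coefficients 1,2,3,3,2,1,0 for degrees 0…6.
[y⁶] = 2·0 − 2·1 + 3·2 = 4.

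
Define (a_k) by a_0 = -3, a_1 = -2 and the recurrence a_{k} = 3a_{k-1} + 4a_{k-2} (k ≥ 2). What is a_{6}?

The ordinary generating function has denominator 1 - 3x - 4x^2.
Iterating the recurrence: a_0,…,a_{6} = -3, -2, -18, -62, -258, -1022, -4098.

-4098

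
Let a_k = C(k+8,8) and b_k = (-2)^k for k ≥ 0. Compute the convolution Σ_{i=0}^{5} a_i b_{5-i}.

709

The convolution is the t^5 coefficient of A(t)B(t).
Σ = 1·(-32) + 9·16 + 45·(-8) + 165·4 + 495·(-2) + 1287·1 = 709.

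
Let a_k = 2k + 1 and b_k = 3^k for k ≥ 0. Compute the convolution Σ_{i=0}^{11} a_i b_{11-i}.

The convolution is the t^11 coefficient of A(t)B(t).
Σ = 1·177147 + 3·59049 + 5·19683 + 7·6561 + 9·2187 + 11·729 + 13·243 + 15·81 + 17·27 + 19·9 + 21·3 + 23·1 = 531428.

531428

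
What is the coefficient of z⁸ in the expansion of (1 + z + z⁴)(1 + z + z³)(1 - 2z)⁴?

(1 + z + z⁴) has coefficients 1,1,0,0,1 for degrees 0…4.
(1 + z + z³) has coefficients 1,1,0,1,0,0,0,0,0 for degrees 0…8.
Finally multiplying by (1 - 2z)⁴, the product of all factors after the first has coefficients 1,-7,16,-7,-24,40,-32,16,0 for degrees 0…8.
[z⁸] = 1·0 + 1·16 + 1·(-24) = -8.

-8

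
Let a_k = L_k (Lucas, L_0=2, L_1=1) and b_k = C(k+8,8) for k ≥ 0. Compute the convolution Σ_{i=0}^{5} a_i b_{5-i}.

3818

Write out a_i and b_{5-i} for i = 0,…,5 and sum the products.
Σ = 2·1287 + 1·495 + 3·165 + 4·45 + 7·9 + 11·1 = 3818.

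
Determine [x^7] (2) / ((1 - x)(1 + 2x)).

-170

Partial fractions give a closed form: a_n = (2/3)·1^n + (4/3)·(-2)^n.
At n = 7: a_7 = -170.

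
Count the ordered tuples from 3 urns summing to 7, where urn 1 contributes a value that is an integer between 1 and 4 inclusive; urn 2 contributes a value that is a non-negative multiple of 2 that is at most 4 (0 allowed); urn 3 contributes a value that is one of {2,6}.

The generating function for the choices is (x + x² + x³ + x⁴)·(1 + x² + x⁴)·(x² + x⁶); the count is [x⁷].
(x + x² + x³ + x⁴) has coefficients 0,1,1,1,1 for degrees 0…4.
(1 + x² + x⁴) has coefficients 1,0,1,0,1,0,0,0 for degrees 0…7.
Finally multiplying by (x² + x⁶), the product of all factors after the first has coefficients 0,0,1,0,1,0,2,0 for degrees 0…7.
[x⁷] = 1·2 + 1·0 + 1·1 + 1·0 = 3.

3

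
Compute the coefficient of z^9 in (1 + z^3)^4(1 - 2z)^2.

4

(1 + z^3)^4 has coefficients 1,0,0,4,0,0,6,0,0,4 for degrees 0…9.
(1 - 2z)^2 has coefficients 1,-4,4,0,0,0,0,0,0,0 for degrees 0…9.
[z^9] = 1·0 + 4·0 + 6·0 + 4·1 = 4.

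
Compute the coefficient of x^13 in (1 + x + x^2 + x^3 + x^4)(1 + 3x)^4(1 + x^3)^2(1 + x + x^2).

849

(1 + x + x^2 + x^3 + x^4) has coefficients 1,1,1,1,1 for degrees 0…4.
(1 + 3x)^4 has coefficients 1,12,54,108,81,0,0,0,0,0,0,0,0,0 for degrees 0…13.
Multiplying by (1 + x^3)^2 gives running coefficients 1,12,54,110,105,108,217,174,54,108,81,0,0,0 for degrees 0…13.
Finally multiplying by (1 + x + x^2), the product of all factors after the first has coefficients 1,13,67,176,269,323,430,499,445,336,243,189,81,0 for degrees 0…13.
[x^13] = 1·0 + 1·81 + 1·189 + 1·243 + 1·336 = 849.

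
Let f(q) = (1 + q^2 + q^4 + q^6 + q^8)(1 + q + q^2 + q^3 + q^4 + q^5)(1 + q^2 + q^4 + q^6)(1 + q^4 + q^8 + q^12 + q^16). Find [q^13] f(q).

27

(1 + q^2 + q^4 + q^6 + q^8) has coefficients 1,0,1,0,1,0,1,0,1 for degrees 0…8.
(1 + q + q^2 + q^3 + q^4 + q^5) has coefficients 1,1,1,1,1,1,0,0,0,0,0,0,0,0 for degrees 0…13.
Multiplying by (1 + q^2 + q^4 + q^6) gives running coefficients 1,1,2,2,3,3,3,3,2,2,1,1,0,0 for degrees 0…13.
Finally multiplying by (1 + q^4 + q^8 + q^12 + q^16), the product of all factors after the first has coefficients 1,1,2,2,4,4,5,5,6,6,6,6,6,6 for degrees 0…13.
[q^13] = 1·6 + 1·6 + 1·6 + 1·5 + 1·4 = 27.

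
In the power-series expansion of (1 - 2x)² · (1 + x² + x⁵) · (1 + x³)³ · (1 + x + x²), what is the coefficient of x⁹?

(1 - 2x)² has coefficients 1,-4,4 for degrees 0…2.
(1 + x² + x⁵) has coefficients 1,0,1,0,0,1,0,0,0,0 for degrees 0…9.
Multiplying by (1 + x³)³ gives running coefficients 1,0,1,3,0,4,3,0,6,1 for degrees 0…9.
Finally multiplying by (1 + x + x²), the product of all factors after the first has coefficients 1,1,2,4,4,7,7,7,9,7 for degrees 0…9.
[x⁹] = 1·7 − 4·9 + 4·7 = -1.

-1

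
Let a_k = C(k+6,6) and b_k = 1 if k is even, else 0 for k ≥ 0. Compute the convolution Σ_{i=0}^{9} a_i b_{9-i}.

7274

The convolution is the t^9 coefficient of A(t)B(t).
Σ = 1·0 + 7·1 + 28·0 + 84·1 + 210·0 + 462·1 + 924·0 + 1716·1 + 3003·0 + 5005·1 = 7274.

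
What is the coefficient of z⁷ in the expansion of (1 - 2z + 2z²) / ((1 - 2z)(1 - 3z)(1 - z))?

The denominator gives the recurrence a_n = 6a_(n−1) − 11a_(n−2) + 6a_(n−3) for n ≥ 3; the numerator fixes a_0 = 1, a_1 = 4, a_2 = 15.
Iterating: 1, 4, 15, 52, 171, 544, 1695, 5212, so a_7 = 5212.

5212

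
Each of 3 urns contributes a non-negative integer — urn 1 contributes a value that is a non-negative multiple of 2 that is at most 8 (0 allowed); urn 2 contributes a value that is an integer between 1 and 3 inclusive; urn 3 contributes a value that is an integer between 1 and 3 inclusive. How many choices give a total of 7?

The generating function for the choices is (1 + t^2 + t^4 + t^6 + t^8)·(t + t^2 + t^3)·(t + t^2 + t^3); the count is [t^7].
(1 + t^2 + t^4 + t^6 + t^8) has coefficients 1,0,1,0,1,0,1,0 for degrees 0…7.
(t + t^2 + t^3) has coefficients 0,1,1,1,0,0,0,0 for degrees 0…7.
Finally multiplying by (t + t^2 + t^3), the product of all factors after the first has coefficients 0,0,1,2,3,2,1,0 for degrees 0…7.
[t^7] = 1·0 + 1·2 + 1·2 + 1·0 = 4.

4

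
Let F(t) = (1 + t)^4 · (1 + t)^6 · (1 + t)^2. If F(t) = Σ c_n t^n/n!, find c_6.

The EGF product rule gives c_6 = Σ_{k_1+k_2+k_3=6} C(6; k_1,k_2,k_3) · ∏ g_i(k_i), where (1+t)^4 gives the falling factorial (4)_k; (1+t)^6 gives the falling factorial (6)_k; (1+t)^2 gives the falling factorial (2)_k.
g_1(k) for k = 0…6: 1, 4, 12, 24, 24, 0, 0.
g_2(k) for k = 0…6: 1, 6, 30, 120, 360, 720, 720.
g_3(k) for k = 0…6: 1, 2, 2, 0, 0, 0, 0.
First combine the last two factors: h(k) = Σ_j C(k,j)·g_2(j)·g_3(k−j) for k = 0…6: 1, 8, 56, 336, 1680, 6720, 20160.
c_6 = Σ_k C(6,k)·g_1(k)·h(6−k) = 1·1·20160 + 6·4·6720 + 15·12·1680 + 20·24·336 + 15·24·56 = 20160 + 161280 + 302400 + 161280 + 20160 = 665280.

665280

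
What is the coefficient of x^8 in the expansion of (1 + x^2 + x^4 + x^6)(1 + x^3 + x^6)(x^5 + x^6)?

2

(1 + x^2 + x^4 + x^6) has coefficients 1,0,1,0,1,0,1 for degrees 0…6.
(1 + x^3 + x^6) has coefficients 1,0,0,1,0,0,1,0,0 for degrees 0…8.
Finally multiplying by (x^5 + x^6), the product of all factors after the first has coefficients 0,0,0,0,0,1,1,0,1 for degrees 0…8.
[x^8] = 1·1 + 1·1 + 1·0 + 1·0 = 2.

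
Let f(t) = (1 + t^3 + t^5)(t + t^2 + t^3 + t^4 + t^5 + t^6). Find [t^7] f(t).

2

(1 + t^3 + t^5) has coefficients 1,0,0,1,0,1 for degrees 0…5.
(t + t^2 + t^3 + t^4 + t^5 + t^6) has coefficients 0,1,1,1,1,1,1,0 for degrees 0…7.
[t^7] = 1·0 + 1·1 + 1·1 = 2.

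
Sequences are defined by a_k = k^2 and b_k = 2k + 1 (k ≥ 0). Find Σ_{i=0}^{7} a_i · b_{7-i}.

The convolution is the t^7 coefficient of A(t)B(t).
Σ = 0·15 + 1·13 + 4·11 + 9·9 + 16·7 + 25·5 + 36·3 + 49·1 = 532.

532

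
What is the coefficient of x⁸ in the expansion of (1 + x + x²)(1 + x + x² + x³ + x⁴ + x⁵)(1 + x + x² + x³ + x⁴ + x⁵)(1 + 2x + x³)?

57

(1 + x + x²) has coefficients 1,1,1 for degrees 0…2.
(1 + x + x² + x³ + x⁴ + x⁵) has coefficients 1,1,1,1,1,1,0,0,0 for degrees 0…8.
Multiplying by (1 + x + x² + x³ + x⁴ + x⁵) gives running coefficients 1,2,3,4,5,6,5,4,3 for degrees 0…8.
Finally multiplying by (1 + 2x + x³), the product of all factors after the first has coefficients 1,4,7,11,15,19,21,19,17 for degrees 0…8.
[x⁸] = 1·17 + 1·19 + 1·21 = 57.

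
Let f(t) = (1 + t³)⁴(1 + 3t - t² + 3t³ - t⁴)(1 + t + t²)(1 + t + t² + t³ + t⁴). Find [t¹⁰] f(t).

131

(1 + t³)⁴ has coefficients 1,0,0,4,0,0,6,0,0,4,0 for degrees 0…10.
(1 + 3t - t² + 3t³ - t⁴) has coefficients 1,3,-1,3,-1,0,0,0,0,0,0 for degrees 0…10.
Multiplying by (1 + t + t²) gives running coefficients 1,4,3,5,1,2,-1,0,0,0,0 for degrees 0…10.
Finally multiplying by (1 + t + t² + t³ + t⁴), the product of all factors after the first has coefficients 1,5,8,13,14,15,10,7,2,1,-1 for degrees 0…10.
[t¹⁰] = 1·(-1) + 4·7 + 6·14 + 4·5 = 131.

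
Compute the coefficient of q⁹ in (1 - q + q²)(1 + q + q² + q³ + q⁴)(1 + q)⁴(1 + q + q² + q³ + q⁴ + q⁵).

58

(1 - q + q²) has coefficients 1,-1,1 for degrees 0…2.
(1 + q + q² + q³ + q⁴) has coefficients 1,1,1,1,1,0,0,0,0,0 for degrees 0…9.
Multiplying by (1 + q)⁴ gives running coefficients 1,5,11,15,16,15,11,5,1,0 for degrees 0…9.
Finally multiplying by (1 + q + q² + q³ + q⁴ + q⁵), the product of all factors after the first has coefficients 1,6,17,32,48,63,73,73,63,48 for degrees 0…9.
[q⁹] = 1·48 − 1·63 + 1·73 = 58.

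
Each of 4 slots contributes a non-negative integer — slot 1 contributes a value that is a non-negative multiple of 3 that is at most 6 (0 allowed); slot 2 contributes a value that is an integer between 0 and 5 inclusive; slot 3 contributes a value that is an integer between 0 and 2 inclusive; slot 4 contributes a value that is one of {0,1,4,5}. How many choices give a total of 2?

5

The generating function for the choices is (1 + q³ + q⁶)·(1 + q + q² + q³ + q⁴ + q⁵)·(1 + q + q²)·(1 + q + q⁴ + q⁵); the count is [q²].
(1 + q³ + q⁶) has coefficients 1,0,0 for degrees 0…2.
(1 + q + q² + q³ + q⁴ + q⁵) has coefficients 1,1,1 for degrees 0…2.
Multiplying by (1 + q + q²) gives running coefficients 1,2,3 for degrees 0…2.
Finally multiplying by (1 + q + q⁴ + q⁵), the product of all factors after the first has coefficients 1,3,5 for degrees 0…2.
[q²] = 1·5 = 5.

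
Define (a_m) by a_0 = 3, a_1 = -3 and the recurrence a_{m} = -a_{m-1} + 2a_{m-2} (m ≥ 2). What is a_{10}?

2049

The ordinary generating function has denominator 1 + t - 2t^2.
Iterating the recurrence: a_0,…,a_{10} = 3, -3, 9, -15, 33, -63, 129, -255, 513, -1023, 2049.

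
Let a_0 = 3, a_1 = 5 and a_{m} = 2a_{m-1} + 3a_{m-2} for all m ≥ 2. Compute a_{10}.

The ordinary generating function has denominator 1 - 2z - 3z^2.
Iterating the recurrence: a_0,…,a_{10} = 3, 5, 19, 53, 163, 485, 1459, 4373, 13123, 39365, 118099.

118099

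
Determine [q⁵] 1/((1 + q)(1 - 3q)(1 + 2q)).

The denominator gives the recurrence a_n = 7a_(n−2) + 6a_(n−3) for n ≥ 3; the numerator fixes a_0 = 1, a_1 = 0, a_2 = 7.
Iterating: 1, 0, 7, 6, 49, 84, so a_5 = 84.

84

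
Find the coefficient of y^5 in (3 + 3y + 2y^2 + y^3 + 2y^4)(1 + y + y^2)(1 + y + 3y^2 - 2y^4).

(3 + 3y + 2y^2 + y^3 + 2y^4) has coefficients 3,3,2,1,2 for degrees 0…4.
(1 + y + y^2) has coefficients 1,1,1,0,0,0 for degrees 0…5.
Finally multiplying by (1 + y + 3y^2 - 2y^4), the product of all factors after the first has coefficients 1,2,5,4,1,-2 for degrees 0…5.
[y^5] = 3·(-2) + 3·1 + 2·4 + 1·5 + 2·2 = 14.

14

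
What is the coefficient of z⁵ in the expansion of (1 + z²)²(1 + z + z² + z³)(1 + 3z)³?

192

(1 + z²)² has coefficients 1,0,2,0,1 for degrees 0…4.
(1 + z + z² + z³) has coefficients 1,1,1,1,0,0 for degrees 0…5.
Finally multiplying by (1 + 3z)³, the product of all factors after the first has coefficients 1,10,37,64,63,54 for degrees 0…5.
[z⁵] = 1·54 + 2·64 + 1·10 = 192.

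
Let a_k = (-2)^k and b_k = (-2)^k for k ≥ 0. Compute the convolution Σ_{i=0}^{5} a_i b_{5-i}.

Write out a_i and b_{5-i} for i = 0,…,5 and sum the products.
Σ = 1·(-32) − 2·16 + 4·(-8) − 8·4 + 16·(-2) − 32·1 = -192.

-192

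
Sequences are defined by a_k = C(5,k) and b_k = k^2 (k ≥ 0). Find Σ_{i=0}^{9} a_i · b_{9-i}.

The convolution is the x^9 coefficient of A(x)B(x).
Σ = 1·81 + 5·64 + 10·49 + 10·36 + 5·25 + 1·16 + 0·9 + 0·4 + 0·1 + 0·0 = 1392.

1392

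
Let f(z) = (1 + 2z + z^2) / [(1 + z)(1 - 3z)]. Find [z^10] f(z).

78732

The denominator gives the recurrence a_n = 2a_(n−1) + 3a_(n−2) for n ≥ 3; the numerator fixes a_0 = 1, a_1 = 4, a_2 = 12.
Iterating: 1, 4, 12, 36, 108, 324, 972, 2916, 8748, 26244, 78732, so a_10 = 78732.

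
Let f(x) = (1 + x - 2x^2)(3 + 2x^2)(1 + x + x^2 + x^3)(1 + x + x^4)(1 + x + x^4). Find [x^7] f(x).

-2

(1 + x - 2x^2) has coefficients 1,1,-2 for degrees 0…2.
(3 + 2x^2) has coefficients 3,0,2,0,0,0,0,0 for degrees 0…7.
Multiplying by (1 + x + x^2 + x^3) gives running coefficients 3,3,5,5,2,2,0,0 for degrees 0…7.
Multiplying by (1 + x + x^4) gives running coefficients 3,6,8,10,10,7,7,5 for degrees 0…7.
Finally multiplying by (1 + x + x^4), the product of all factors after the first has coefficients 3,9,14,18,23,23,22,22 for degrees 0…7.
[x^7] = 1·22 + 1·22 − 2·23 = -2.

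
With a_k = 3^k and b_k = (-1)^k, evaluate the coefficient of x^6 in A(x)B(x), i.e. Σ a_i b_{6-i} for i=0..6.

The convolution is the t^6 coefficient of A(t)B(t).
Σ = 1·1 + 3·(-1) + 9·1 + 27·(-1) + 81·1 + 243·(-1) + 729·1 = 547.

547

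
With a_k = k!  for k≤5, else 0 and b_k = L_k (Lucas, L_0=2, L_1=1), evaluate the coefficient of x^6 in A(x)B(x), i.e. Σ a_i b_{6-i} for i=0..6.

259

Write out a_i and b_{6-i} for i = 0,…,6 and sum the products.
Σ = 1·18 + 1·11 + 2·7 + 6·4 + 24·3 + 120·1 + 0·2 = 259.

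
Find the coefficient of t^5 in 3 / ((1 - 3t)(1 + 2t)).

399

Partial fractions give a closed form: a_n = (9/5)·3^n + (6/5)·(-2)^n.
At n = 5: a_5 = 399.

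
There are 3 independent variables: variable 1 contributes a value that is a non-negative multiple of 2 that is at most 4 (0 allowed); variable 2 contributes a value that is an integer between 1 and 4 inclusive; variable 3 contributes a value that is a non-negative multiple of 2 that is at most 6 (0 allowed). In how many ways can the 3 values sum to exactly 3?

3

The generating function for the choices is (1 + y² + y⁴)·(y + y² + y³ + y⁴)·(1 + y² + y⁴ + y⁶); the count is [y³].
(1 + y² + y⁴) has coefficients 1,0,1,0 for degrees 0…3.
(y + y² + y³ + y⁴) has coefficients 0,1,1,1 for degrees 0…3.
Finally multiplying by (1 + y² + y⁴ + y⁶), the product of all factors after the first has coefficients 0,1,1,2 for degrees 0…3.
[y³] = 1·2 + 1·1 = 3.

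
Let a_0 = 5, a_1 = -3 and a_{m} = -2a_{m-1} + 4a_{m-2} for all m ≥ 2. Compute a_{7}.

The ordinary generating function has denominator 1 + 2t - 4t^2.
Iterating the recurrence: a_0,…,a_{7} = 5, -3, 26, -64, 232, -720, 2368, -7616.

-7616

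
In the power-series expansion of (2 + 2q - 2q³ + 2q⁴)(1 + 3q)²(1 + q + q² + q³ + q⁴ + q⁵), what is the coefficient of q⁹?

(2 + 2q - 2q³ + 2q⁴) has coefficients 2,2,0,-2,2 for degrees 0…4.
(1 + 3q)² has coefficients 1,6,9,0,0,0,0,0,0,0 for degrees 0…9.
Finally multiplying by (1 + q + q² + q³ + q⁴ + q⁵), the product of all factors after the first has coefficients 1,7,16,16,16,16,15,9,0,0 for degrees 0…9.
[q⁹] = 2·0 + 2·0 − 2·15 + 2·16 = 2.

2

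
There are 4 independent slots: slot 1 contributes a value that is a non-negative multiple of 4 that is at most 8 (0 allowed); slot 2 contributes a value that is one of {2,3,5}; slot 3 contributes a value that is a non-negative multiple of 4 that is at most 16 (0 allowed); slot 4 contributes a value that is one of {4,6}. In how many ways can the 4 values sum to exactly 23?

The generating function for the choices is (1 + t^4 + t^8)·(t^2 + t^3 + t^5)·(1 + t^4 + t^8 + t^12 + t^16)·(t^4 + t^6); the count is [t^23].
(1 + t^4 + t^8) has coefficients 1,0,0,0,1,0,0,0,1 for degrees 0…8.
(t^2 + t^3 + t^5) has coefficients 0,0,1,1,0,1,0,0,0,0,0,0,0,0,0,0,0,0,0,0,0,0,0,0 for degrees 0…23.
Multiplying by (1 + t^4 + t^8 + t^12 + t^16) gives running coefficients 0,0,1,1,0,1,1,1,0,1,1,1,0,1,1,1,0,1,1,1,0,1,0,0 for degrees 0…23.
Finally multiplying by (t^4 + t^6), the product of all factors after the first has coefficients 0,0,0,0,0,0,1,1,1,2,1,2,1,2,1,2,1,2,1,2,1,2,1,2 for degrees 0…23.
[t^23] = 1·2 + 1·2 + 1·2 = 6.

6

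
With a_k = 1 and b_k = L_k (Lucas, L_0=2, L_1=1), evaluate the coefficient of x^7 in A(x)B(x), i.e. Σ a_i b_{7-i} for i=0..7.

75

This is [x^7] in the product of the two ordinary generating functions.
Σ = 1·29 + 1·18 + 1·11 + 1·7 + 1·4 + 1·3 + 1·1 + 1·2 = 75.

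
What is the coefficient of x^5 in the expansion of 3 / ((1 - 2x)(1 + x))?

Partial fractions give a closed form: a_n = (2)·2^n + (1)·(-1)^n.
At n = 5: a_5 = 63.

63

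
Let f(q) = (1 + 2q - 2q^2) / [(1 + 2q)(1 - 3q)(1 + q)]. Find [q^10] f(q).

37973

Partial fractions give a closed form: a_n = (-2/5)·(-2)^n + (13/20)·3^n + (3/4)·(-1)^n.
At n = 10: a_10 = 37973.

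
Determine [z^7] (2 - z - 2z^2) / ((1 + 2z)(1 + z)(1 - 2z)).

-213

Partial fractions give a closed form: a_n = (2)·(-2)^n + (-1/3)·(-1)^n + (1/3)·2^n.
At n = 7: a_7 = -213.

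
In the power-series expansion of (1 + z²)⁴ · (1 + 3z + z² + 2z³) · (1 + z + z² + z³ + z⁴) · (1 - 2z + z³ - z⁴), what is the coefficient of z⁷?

-36

(1 + z²)⁴ has coefficients 1,0,4,0,6,0,4,0 for degrees 0…7.
(1 + 3z + z² + 2z³) has coefficients 1,3,1,2,0,0,0,0 for degrees 0…7.
Multiplying by (1 + z + z² + z³ + z⁴) gives running coefficients 1,4,5,7,7,6,3,2 for degrees 0…7.
Finally multiplying by (1 - 2z + z³ - z⁴), the product of all factors after the first has coefficients 1,2,-3,-2,-4,-7,-7,-4 for degrees 0…7.
[z⁷] = 1·(-4) + 4·(-7) + 6·(-2) + 4·2 = -36.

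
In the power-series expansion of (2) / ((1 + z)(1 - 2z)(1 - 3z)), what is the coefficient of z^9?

The denominator gives the recurrence a_n = 4a_(n−1) − a_(n−2) − 6a_(n−3) for n ≥ 3; the numerator fixes a_0 = 2, a_1 = 8, a_2 = 30.
Iterating: 2, 8, 30, 100, 322, 1008, 3110, 9500, 28842, 87208, so a_9 = 87208.

87208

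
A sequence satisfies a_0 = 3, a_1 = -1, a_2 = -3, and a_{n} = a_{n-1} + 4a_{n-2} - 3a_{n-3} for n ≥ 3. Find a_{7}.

The ordinary generating function has denominator 1 - x - 4x^2 + 3x^3.
Iterating the recurrence: a_0,…,a_{7} = 3, -1, -3, -16, -25, -80, -132, -377.

-377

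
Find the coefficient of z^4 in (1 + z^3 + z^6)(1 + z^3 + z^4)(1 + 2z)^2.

9

(1 + z^3 + z^6) has coefficients 1,0,0,1,0 for degrees 0…4.
(1 + z^3 + z^4) has coefficients 1,0,0,1,1 for degrees 0…4.
Finally multiplying by (1 + 2z)^2, the product of all factors after the first has coefficients 1,4,4,1,5 for degrees 0…4.
[z^4] = 1·5 + 1·4 = 9.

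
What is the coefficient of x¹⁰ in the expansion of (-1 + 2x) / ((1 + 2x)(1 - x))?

Partial fractions give a closed form: a_n = (-4/3)·(-2)^n + (1/3)·1^n.
At n = 10: a_10 = -1365.

-1365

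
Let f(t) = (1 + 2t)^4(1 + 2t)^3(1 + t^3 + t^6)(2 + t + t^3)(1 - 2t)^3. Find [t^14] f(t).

-2304

(1 + 2t)^4 has coefficients 1,8,24,32,16 for degrees 0…4.
(1 + 2t)^3 has coefficients 1,6,12,8,0,0,0,0,0,0,0,0,0,0,0 for degrees 0…14.
Multiplying by (1 + t^3 + t^6) gives running coefficients 1,6,12,9,6,12,9,6,12,8,0,0,0,0,0 for degrees 0…14.
Multiplying by (2 + t + t^3) gives running coefficients 2,13,30,31,27,42,39,27,42,37,14,12,8,0,0 for degrees 0…14.
Finally multiplying by (1 - 2t)^3, the product of all factors after the first has coefficients 2,1,-24,-9,97,12,-137,81,12,-203,80,36,-192,-16,0 for degrees 0…14.
[t^14] = 1·0 + 8·(-16) + 24·(-192) + 32·36 + 16·80 = -2304.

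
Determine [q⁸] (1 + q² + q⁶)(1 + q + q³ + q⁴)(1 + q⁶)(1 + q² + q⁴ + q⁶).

6

(1 + q² + q⁶) has coefficients 1,0,1,0,0,0,1 for degrees 0…6.
(1 + q + q³ + q⁴) has coefficients 1,1,0,1,1,0,0,0,0 for degrees 0…8.
Multiplying by (1 + q⁶) gives running coefficients 1,1,0,1,1,0,1,1,0 for degrees 0…8.
Finally multiplying by (1 + q² + q⁴ + q⁶), the product of all factors after the first has coefficients 1,1,1,2,2,2,3,3,2 for degrees 0…8.
[q⁸] = 1·2 + 1·3 + 1·1 = 6.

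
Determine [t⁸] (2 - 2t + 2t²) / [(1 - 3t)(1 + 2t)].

The denominator gives the recurrence a_n = a_(n−1) + 6a_(n−2) for n ≥ 3; the numerator fixes a_0 = 2, a_1 = 0, a_2 = 14.
Iterating: 2, 0, 14, 14, 98, 182, 770, 1862, 6482, so a_8 = 6482.

6482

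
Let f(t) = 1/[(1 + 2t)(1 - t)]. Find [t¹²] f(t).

The denominator gives the recurrence a_n = −a_(n−1) + 2a_(n−2) for n ≥ 2; the numerator fixes a_0 = 1, a_1 = -1.
Iterating: 1, -1, 3, -5, 11, -21, 43, -85, 171, -341, 683, -1365, 2731, so a_12 = 2731.

2731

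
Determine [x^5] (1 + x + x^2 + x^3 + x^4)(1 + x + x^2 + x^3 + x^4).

4

(1 + x + x^2 + x^3 + x^4) has coefficients 1,1,1,1,1 for degrees 0…4.
(1 + x + x^2 + x^3 + x^4) has coefficients 1,1,1,1,1,0 for degrees 0…5.
[x^5] = 1·0 + 1·1 + 1·1 + 1·1 + 1·1 = 4.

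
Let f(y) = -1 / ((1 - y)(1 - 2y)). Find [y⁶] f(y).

Partial fractions give a closed form: a_n = (1)·1^n + (-2)·2^n.
At n = 6: a_6 = -127.

-127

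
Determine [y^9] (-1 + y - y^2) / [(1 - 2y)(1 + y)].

The denominator gives the recurrence a_n = a_(n−1) + 2a_(n−2) for n ≥ 3; the numerator fixes a_0 = -1, a_1 = 0, a_2 = -3.
Iterating: -1, 0, -3, -3, -9, -15, -33, -63, -129, -255, so a_9 = -255.

-255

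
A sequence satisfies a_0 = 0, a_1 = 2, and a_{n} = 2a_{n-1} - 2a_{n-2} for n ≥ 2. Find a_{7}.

The ordinary generating function has denominator 1 - 2q + 2q^2.
Iterating the recurrence: a_0,…,a_{7} = 0, 2, 4, 4, 0, -8, -16, -16.

-16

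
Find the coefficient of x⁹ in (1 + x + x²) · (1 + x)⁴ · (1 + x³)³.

(1 + x + x²) has coefficients 1,1,1 for degrees 0…2.
(1 + x)⁴ has coefficients 1,4,6,4,1,0,0,0,0,0 for degrees 0…9.
Finally multiplying by (1 + x³)³, the product of all factors after the first has coefficients 1,4,6,7,13,18,15,15,18,13 for degrees 0…9.
[x⁹] = 1·13 + 1·18 + 1·15 = 46.

46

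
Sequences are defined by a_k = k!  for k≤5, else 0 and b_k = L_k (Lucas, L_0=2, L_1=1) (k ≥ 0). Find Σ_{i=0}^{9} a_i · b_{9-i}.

1393

Write out a_i and b_{9-i} for i = 0,…,9 and sum the products.
Σ = 1·76 + 1·47 + 2·29 + 6·18 + 24·11 + 120·7 + 0·4 + 0·3 + 0·1 + 0·2 = 1393.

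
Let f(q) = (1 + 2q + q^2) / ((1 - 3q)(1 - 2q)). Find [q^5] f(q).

The denominator gives the recurrence a_n = 5a_(n−1) − 6a_(n−2) for n ≥ 3; the numerator fixes a_0 = 1, a_1 = 7, a_2 = 30.
Iterating: 1, 7, 30, 108, 360, 1152, so a_5 = 1152.

1152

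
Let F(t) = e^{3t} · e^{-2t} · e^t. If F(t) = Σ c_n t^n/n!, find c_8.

256

The EGF product rule gives c_8 = Σ_{k_1+k_2+k_3=8} C(8; k_1,k_2,k_3) · ∏ g_i(k_i), where e^{3t} gives (3)^k; e^{-2t} gives (-2)^k; e^t gives (1)^k.
g_1(k) for k = 0…8: 1, 3, 9, 27, 81, 243, 729, 2187, 6561.
g_2(k) for k = 0…8: 1, -2, 4, -8, 16, -32, 64, -128, 256.
g_3(k) for k = 0…8: 1, 1, 1, 1, 1, 1, 1, 1, 1.
First combine the last two factors: h(k) = Σ_j C(k,j)·g_2(j)·g_3(k−j) for k = 0…8: 1, -1, 1, -1, 1, -1, 1, -1, 1.
c_8 = Σ_k C(8,k)·g_1(k)·h(8−k) = 1·1·1 + 8·3·(-1) + 28·9·1 + 56·27·(-1) + 70·81·1 + 56·243·(-1) + 28·729·1 + 8·2187·(-1) + 1·6561·1 = 1 − 24 + 252 − 1512 + 5670 − 13608 + 20412 − 17496 + 6561 = 256.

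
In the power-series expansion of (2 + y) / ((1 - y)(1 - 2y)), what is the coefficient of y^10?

5117

The denominator gives the recurrence a_n = 3a_(n−1) − 2a_(n−2) for n ≥ 2; the numerator fixes a_0 = 2, a_1 = 7.
Iterating: 2, 7, 17, 37, 77, 157, 317, 637, 1277, 2557, 5117, so a_10 = 5117.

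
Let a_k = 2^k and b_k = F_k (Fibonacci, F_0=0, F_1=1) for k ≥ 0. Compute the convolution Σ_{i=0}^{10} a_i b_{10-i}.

This is [x^10] in the product of the two ordinary generating functions.
Σ = 1·55 + 2·34 + 4·21 + 8·13 + 16·8 + 32·5 + 64·3 + 128·2 + 256·1 + 512·1 + 1024·0 = 1815.

1815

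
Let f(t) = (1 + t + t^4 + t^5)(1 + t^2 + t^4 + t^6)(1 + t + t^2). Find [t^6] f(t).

(1 + t + t^4 + t^5) has coefficients 1,1,0,0,1,1 for degrees 0…5.
(1 + t^2 + t^4 + t^6) has coefficients 1,0,1,0,1,0,1 for degrees 0…6.
Finally multiplying by (1 + t + t^2), the product of all factors after the first has coefficients 1,1,2,1,2,1,2 for degrees 0…6.
[t^6] = 1·2 + 1·1 + 1·2 + 1·1 = 6.

6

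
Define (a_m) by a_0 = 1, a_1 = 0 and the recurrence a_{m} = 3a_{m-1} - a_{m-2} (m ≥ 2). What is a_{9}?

-987

The ordinary generating function has denominator 1 - 3x + x^2.
Iterating the recurrence: a_0,…,a_{9} = 1, 0, -1, -3, -8, -21, -55, -144, -377, -987.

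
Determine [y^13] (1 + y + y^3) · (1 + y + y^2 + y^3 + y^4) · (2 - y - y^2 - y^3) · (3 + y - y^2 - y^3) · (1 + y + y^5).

-2

(1 + y + y^3) has coefficients 1,1,0,1 for degrees 0…3.
(1 + y + y^2 + y^3 + y^4) has coefficients 1,1,1,1,1,0,0,0,0,0,0,0,0,0 for degrees 0…13.
Multiplying by (2 - y - y^2 - y^3) gives running coefficients 2,1,0,-1,-1,-3,-2,-1,0,0,0,0,0,0 for degrees 0…13.
Multiplying by (3 + y - y^2 - y^3) gives running coefficients 6,5,-1,-6,-5,-9,-7,-1,4,3,1,0,0,0 for degrees 0…13.
Finally multiplying by (1 + y + y^5), the product of all factors after the first has coefficients 6,11,4,-7,-11,-8,-11,-9,-3,2,-5,-6,-1,4 for degrees 0…13.
[y^13] = 1·4 + 1·(-1) + 1·(-5) = -2.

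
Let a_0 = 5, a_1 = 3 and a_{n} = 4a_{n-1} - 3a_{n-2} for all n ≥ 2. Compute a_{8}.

The ordinary generating function has denominator 1 - 4q + 3q^2.
Iterating the recurrence: a_0,…,a_{8} = 5, 3, -3, -21, -75, -237, -723, -2181, -6555.

-6555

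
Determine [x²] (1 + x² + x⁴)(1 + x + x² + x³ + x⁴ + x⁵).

(1 + x² + x⁴) has coefficients 1,0,1 for degrees 0…2.
(1 + x + x² + x³ + x⁴ + x⁵) has coefficients 1,1,1 for degrees 0…2.
[x²] = 1·1 + 1·1 = 2.

2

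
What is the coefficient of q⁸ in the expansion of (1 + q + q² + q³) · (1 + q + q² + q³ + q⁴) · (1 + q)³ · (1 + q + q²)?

(1 + q + q² + q³) has coefficients 1,1,1,1 for degrees 0…3.
(1 + q + q² + q³ + q⁴) has coefficients 1,1,1,1,1,0,0,0,0 for degrees 0…8.
Multiplying by (1 + q)³ gives running coefficients 1,4,7,8,8,7,4,1,0 for degrees 0…8.
Finally multiplying by (1 + q + q²), the product of all factors after the first has coefficients 1,5,12,19,23,23,19,12,5 for degrees 0…8.
[q⁸] = 1·5 + 1·12 + 1·19 + 1·23 = 59.

59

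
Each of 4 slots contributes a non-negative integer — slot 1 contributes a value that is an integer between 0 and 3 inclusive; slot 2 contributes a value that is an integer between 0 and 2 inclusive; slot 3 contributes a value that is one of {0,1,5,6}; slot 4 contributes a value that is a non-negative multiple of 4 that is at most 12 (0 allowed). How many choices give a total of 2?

5

The generating function for the choices is (1 + y + y² + y³)·(1 + y + y²)·(1 + y + y⁵ + y⁶)·(1 + y⁴ + y⁸ + y¹²); the count is [y²].
(1 + y + y² + y³) has coefficients 1,1,1 for degrees 0…2.
(1 + y + y²) has coefficients 1,1,1 for degrees 0…2.
Multiplying by (1 + y + y⁵ + y⁶) gives running coefficients 1,2,2 for degrees 0…2.
Finally multiplying by (1 + y⁴ + y⁸ + y¹²), the product of all factors after the first has coefficients 1,2,2 for degrees 0…2.
[y²] = 1·2 + 1·2 + 1·1 = 5.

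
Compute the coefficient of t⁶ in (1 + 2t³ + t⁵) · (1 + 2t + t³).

(1 + 2t³ + t⁵) has coefficients 1,0,0,2,0,1 for degrees 0…5.
(1 + 2t + t³) has coefficients 1,2,0,1,0,0,0 for degrees 0…6.
[t⁶] = 1·0 + 2·1 + 1·2 = 4.

4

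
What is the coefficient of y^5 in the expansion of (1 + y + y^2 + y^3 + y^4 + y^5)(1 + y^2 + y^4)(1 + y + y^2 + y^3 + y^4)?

11

(1 + y + y^2 + y^3 + y^4 + y^5) has coefficients 1,1,1,1,1,1 for degrees 0…5.
(1 + y^2 + y^4) has coefficients 1,0,1,0,1,0 for degrees 0…5.
Finally multiplying by (1 + y + y^2 + y^3 + y^4), the product of all factors after the first has coefficients 1,1,2,2,3,2 for degrees 0…5.
[y^5] = 1·2 + 1·3 + 1·2 + 1·2 + 1·1 + 1·1 = 11.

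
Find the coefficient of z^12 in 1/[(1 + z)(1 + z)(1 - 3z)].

The denominator gives the recurrence a_n = a_(n−1) + 5a_(n−2) + 3a_(n−3) for n ≥ 3; the numerator fixes a_0 = 1, a_1 = 1, a_2 = 6.
Iterating: 1, 1, 6, 14, 47, 135, 412, 1228, 3693, 11069, 33218, 99642, 298939, so a_12 = 298939.

298939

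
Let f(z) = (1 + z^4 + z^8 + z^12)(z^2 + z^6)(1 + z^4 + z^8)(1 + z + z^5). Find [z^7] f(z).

4

(1 + z^4 + z^8 + z^12) has coefficients 1,0,0,0,1,0,0,0 for degrees 0…7.
(z^2 + z^6) has coefficients 0,0,1,0,0,0,1,0 for degrees 0…7.
Multiplying by (1 + z^4 + z^8) gives running coefficients 0,0,1,0,0,0,2,0 for degrees 0…7.
Finally multiplying by (1 + z + z^5), the product of all factors after the first has coefficients 0,0,1,1,0,0,2,3 for degrees 0…7.
[z^7] = 1·3 + 1·1 = 4.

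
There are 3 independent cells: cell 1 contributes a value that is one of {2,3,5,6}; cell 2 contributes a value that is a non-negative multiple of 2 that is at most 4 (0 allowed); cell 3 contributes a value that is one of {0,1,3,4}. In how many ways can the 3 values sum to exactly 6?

The generating function for the choices is (q^2 + q^3 + q^5 + q^6)·(1 + q^2 + q^4)·(1 + q + q^3 + q^4); the count is [q^6].
(q^2 + q^3 + q^5 + q^6) has coefficients 0,0,1,1,0,1,1 for degrees 0…6.
(1 + q^2 + q^4) has coefficients 1,0,1,0,1,0,0 for degrees 0…6.
Finally multiplying by (1 + q + q^3 + q^4), the product of all factors after the first has coefficients 1,1,1,2,2,2,1 for degrees 0…6.
[q^6] = 1·2 + 1·2 + 1·1 + 1·1 = 6.

6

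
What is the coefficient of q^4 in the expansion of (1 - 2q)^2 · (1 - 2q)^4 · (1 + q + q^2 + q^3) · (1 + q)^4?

-65

(1 - 2q)^2 has coefficients 1,-4,4 for degrees 0…2.
(1 - 2q)^4 has coefficients 1,-8,24,-32,16 for degrees 0…4.
Multiplying by (1 + q + q^2 + q^3) gives running coefficients 1,-7,17,-15,0 for degrees 0…4.
Finally multiplying by (1 + q)^4, the product of all factors after the first has coefficients 1,-3,-5,15,15 for degrees 0…4.
[q^4] = 1·15 − 4·15 + 4·(-5) = -65.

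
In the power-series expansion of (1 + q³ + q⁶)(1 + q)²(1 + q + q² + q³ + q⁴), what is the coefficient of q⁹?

5

(1 + q³ + q⁶) has coefficients 1,0,0,1,0,0,1 for degrees 0…6.
(1 + q)² has coefficients 1,2,1,0,0,0,0,0,0,0 for degrees 0…9.
Finally multiplying by (1 + q + q² + q³ + q⁴), the product of all factors after the first has coefficients 1,3,4,4,4,3,1,0,0,0 for degrees 0…9.
[q⁹] = 1·0 + 1·1 + 1·4 = 5.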